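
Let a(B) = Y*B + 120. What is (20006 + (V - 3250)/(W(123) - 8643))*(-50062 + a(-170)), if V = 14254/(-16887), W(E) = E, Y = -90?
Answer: -12464464234462631/17984655 ≈ -6.9306e+8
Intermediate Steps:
V = -14254/16887 (V = 14254*(-1/16887) = -14254/16887 ≈ -0.84408)
a(B) = 120 - 90*B (a(B) = -90*B + 120 = 120 - 90*B)
(20006 + (V - 3250)/(W(123) - 8643))*(-50062 + a(-170)) = (20006 + (-14254/16887 - 3250)/(123 - 8643))*(-50062 + (120 - 90*(-170))) = (20006 - 54897004/16887/(-8520))*(-50062 + (120 + 15300)) = (20006 - 54897004/16887*(-1/8520))*(-50062 + 15420) = (20006 + 13724251/35969310)*(-34642) = (719615740111/35969310)*(-34642) = -12464464234462631/17984655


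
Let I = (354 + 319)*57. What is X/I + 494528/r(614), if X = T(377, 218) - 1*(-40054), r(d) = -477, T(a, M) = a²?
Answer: -6294562439/6099399 ≈ -1032.0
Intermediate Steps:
I = 38361 (I = 673*57 = 38361)
X = 182183 (X = 377² - 1*(-40054) = 142129 + 40054 = 182183)
X/I + 494528/r(614) = 182183/38361 + 494528/(-477) = 182183*(1/38361) + 494528*(-1/477) = 182183/38361 - 494528/477 = -6294562439/6099399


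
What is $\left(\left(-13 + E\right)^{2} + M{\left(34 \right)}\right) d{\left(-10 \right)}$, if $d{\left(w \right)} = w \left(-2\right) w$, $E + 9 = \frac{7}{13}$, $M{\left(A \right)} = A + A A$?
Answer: $- \frac{55790200}{169} \approx -3.3012 \cdot 10^{5}$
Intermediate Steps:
$M{\left(A \right)} = A + A^{2}$
$E = - \frac{110}{13}$ ($E = -9 + \frac{7}{13} = - \frac{110}{13} \approx -8.4615$)
$d{\left(w \right)} = - 2 w^{2}$ ($d{\left(w \right)} = - 2 w w = - 2 w^{2}$)
$\left(\left(-13 + E\right)^{2} + M{\left(34 \right)}\right) d{\left(-10 \right)} = \left(\left(-13 - \frac{110}{13}\right)^{2} + 34 \left(1 + 34\right)\right) \left(- 2 \left(-10\right)^{2}\right) = \left(\left(- \frac{279}{13}\right)^{2} + 34 \cdot 35\right) \left(\left(-2\right) 100\right) = \left(\frac{77841}{169} + 1190\right) \left(-200\right) = \frac{278951}{169} \left(-200\right) = - \frac{55790200}{169}$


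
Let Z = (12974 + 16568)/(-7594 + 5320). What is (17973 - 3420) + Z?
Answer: 16531990/1137 ≈ 14540.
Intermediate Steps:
Z = -14771/1137 (Z = 29542/(-2274) = 29542*(-1/2274) = -14771/1137 ≈ -12.991)
(17973 - 3420) + Z = (17973 - 3420) - 14771/1137 = 14553 - 14771/1137 = 16531990/1137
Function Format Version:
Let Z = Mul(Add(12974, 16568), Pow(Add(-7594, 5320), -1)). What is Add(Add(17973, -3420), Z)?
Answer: Rational(16531990, 1137) ≈ 14540.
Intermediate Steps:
Z = Rational(-14771, 1137) (Z = Mul(29542, Pow(-2274, -1)) = Mul(29542, Rational(-1, 2274)) = Rational(-14771, 1137) ≈ -12.991)
Add(Add(17973, -3420), Z) = Add(Add(17973, -3420), Rational(-14771, 1137)) = Add(14553, Rational(-14771, 1137)) = Rational(16531990, 1137)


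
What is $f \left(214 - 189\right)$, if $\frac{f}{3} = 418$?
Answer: $31350$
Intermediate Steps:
$f = 1254$ ($f = 3 \cdot 418 = 1254$)
$f \left(214 - 189\right) = 1254 \left(214 - 189\right) = 1254 \cdot 25 = 31350$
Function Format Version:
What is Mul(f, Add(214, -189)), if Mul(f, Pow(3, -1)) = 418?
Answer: 31350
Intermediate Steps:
f = 1254 (f = Mul(3, 418) = 1254)
Mul(f, Add(214, -189)) = Mul(1254, Add(214, -189)) = Mul(1254, 25) = 31350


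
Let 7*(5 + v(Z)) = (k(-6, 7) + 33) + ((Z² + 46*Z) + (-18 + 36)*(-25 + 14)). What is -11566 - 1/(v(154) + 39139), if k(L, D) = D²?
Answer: -3523258059/304622 ≈ -11566.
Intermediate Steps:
v(Z) = -151/7 + Z²/7 + 46*Z/7 (v(Z) = -5 + ((7² + 33) + ((Z² + 46*Z) + (-18 + 36)*(-25 + 14)))/7 = -5 + ((49 + 33) + ((Z² + 46*Z) + 18*(-11)))/7 = -5 + (82 + ((Z² + 46*Z) - 198))/7 = -5 + (82 + (-198 + Z² + 46*Z))/7 = -5 + (-116 + Z² + 46*Z)/7 = -5 + (-116/7 + Z²/7 + 46*Z/7) = -151/7 + Z²/7 + 46*Z/7)
-11566 - 1/(v(154) + 39139) = -11566 - 1/((-151/7 + (⅐)*154² + (46/7)*154) + 39139) = -11566 - 1/((-151/7 + (⅐)*23716 + 1012) + 39139) = -11566 - 1/((-151/7 + 3388 + 1012) + 39139) = -11566 - 1/(30649/7 + 39139) = -11566 - 1/304622/7 = -11566 - 1*7/304622 = -11566 - 7/304622 = -3523258059/304622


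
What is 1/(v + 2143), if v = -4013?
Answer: -1/1870 ≈ -0.00053476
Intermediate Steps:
1/(v + 2143) = 1/(-4013 + 2143) = 1/(-1870) = -1/1870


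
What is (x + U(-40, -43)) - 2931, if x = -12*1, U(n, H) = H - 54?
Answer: -3040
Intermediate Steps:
U(n, H) = -54 + H
x = -12
(x + U(-40, -43)) - 2931 = (-12 + (-54 - 43)) - 2931 = (-12 - 97) - 2931 = -109 - 2931 = -3040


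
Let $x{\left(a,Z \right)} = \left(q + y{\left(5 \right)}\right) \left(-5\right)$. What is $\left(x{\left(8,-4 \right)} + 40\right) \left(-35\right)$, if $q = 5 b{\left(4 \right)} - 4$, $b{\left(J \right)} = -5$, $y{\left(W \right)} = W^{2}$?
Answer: $-2100$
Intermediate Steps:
$q = -29$ ($q = 5 \left(-5\right) - 4 = -25 - 4 = -29$)
$x{\left(a,Z \right)} = 20$ ($x{\left(a,Z \right)} = \left(-29 + 5^{2}\right) \left(-5\right) = \left(-29 + 25\right) \left(-5\right) = \left(-4\right) \left(-5\right) = 20$)
$\left(x{\left(8,-4 \right)} + 40\right) \left(-35\right) = \left(20 + 40\right) \left(-35\right) = 60 \left(-35\right) = -2100$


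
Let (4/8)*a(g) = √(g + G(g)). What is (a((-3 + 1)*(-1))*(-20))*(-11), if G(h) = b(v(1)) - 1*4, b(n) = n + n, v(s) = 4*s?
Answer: 440*√6 ≈ 1077.8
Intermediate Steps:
b(n) = 2*n
G(h) = 4 (G(h) = 2*(4*1) - 1*4 = 2*4 - 4 = 8 - 4 = 4)
a(g) = 2*√(4 + g) (a(g) = 2*√(g + 4) = 2*√(4 + g))
(a((-3 + 1)*(-1))*(-20))*(-11) = ((2*√(4 + (-3 + 1)*(-1)))*(-20))*(-11) = ((2*√(4 - 2*(-1)))*(-20))*(-11) = ((2*√(4 + 2))*(-20))*(-11) = ((2*√6)*(-20))*(-11) = -40*√6*(-11) = 440*√6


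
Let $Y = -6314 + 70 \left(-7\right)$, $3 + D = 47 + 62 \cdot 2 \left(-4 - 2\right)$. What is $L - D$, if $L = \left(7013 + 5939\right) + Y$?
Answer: $6848$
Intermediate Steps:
$D = -700$ ($D = -3 + \left(47 + 62 \cdot 2 \left(-4 - 2\right)\right) = -3 + \left(47 + 62 \cdot 2 \left(-6\right)\right) = -3 + \left(47 + 62 \left(-12\right)\right) = -3 + \left(47 - 744\right) = -3 - 697 = -700$)
$Y = -6804$ ($Y = -6314 - 490 = -6804$)
$L = 6148$ ($L = \left(7013 + 5939\right) - 6804 = 12952 - 6804 = 6148$)
$L - D = 6148 - -700 = 6148 + 700 = 6848$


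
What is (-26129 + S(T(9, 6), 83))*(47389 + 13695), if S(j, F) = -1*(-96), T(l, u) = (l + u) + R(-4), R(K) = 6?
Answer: -1590199772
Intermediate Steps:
T(l, u) = 6 + l + u (T(l, u) = (l + u) + 6 = 6 + l + u)
S(j, F) = 96
(-26129 + S(T(9, 6), 83))*(47389 + 13695) = (-26129 + 96)*(47389 + 13695) = -26033*61084 = -1590199772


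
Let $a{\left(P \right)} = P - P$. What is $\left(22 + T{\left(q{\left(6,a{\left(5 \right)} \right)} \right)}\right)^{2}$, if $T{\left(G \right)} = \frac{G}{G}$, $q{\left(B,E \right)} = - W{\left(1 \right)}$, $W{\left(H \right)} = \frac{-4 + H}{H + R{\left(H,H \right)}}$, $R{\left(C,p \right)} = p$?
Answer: $529$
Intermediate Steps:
$W{\left(H \right)} = \frac{-4 + H}{2 H}$ ($W{\left(H \right)} = \frac{-4 + H}{H + H} = \frac{-4 + H}{2 H}$)
$a{\left(P \right)} = 0$
$q{\left(B,E \right)} = \frac{3}{2}$ ($q{\left(B,E \right)} = - \frac{-4 + 1}{2 \cdot 1} = - \frac{1 \left(-3\right)}{2} = \left(-1\right) \left(- \frac{3}{2}\right) = \frac{3}{2}$)
$T{\left(G \right)} = 1$
$\left(22 + T{\left(q{\left(6,a{\left(5 \right)} \right)} \right)}\right)^{2} = \left(22 + 1\right)^{2} = 23^{2} = 529$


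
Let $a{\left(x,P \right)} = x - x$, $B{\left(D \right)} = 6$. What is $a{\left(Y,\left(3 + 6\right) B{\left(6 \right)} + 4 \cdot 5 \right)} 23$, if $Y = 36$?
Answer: $0$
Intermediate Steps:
$a{\left(x,P \right)} = 0$
$a{\left(Y,\left(3 + 6\right) B{\left(6 \right)} + 4 \cdot 5 \right)} 23 = 0 \cdot 23 = 0$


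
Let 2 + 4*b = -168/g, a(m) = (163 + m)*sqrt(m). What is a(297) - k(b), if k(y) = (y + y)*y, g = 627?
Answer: -56169/87362 + 1380*sqrt(33) ≈ 7926.9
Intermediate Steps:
a(m) = sqrt(m)*(163 + m)
b = -237/418 (b = -1/2 + (-168/627)/4 = -1/2 + (-168*1/627)/4 = -1/2 + (1/4)*(-56/209) = -1/2 - 14/209 = -237/418 ≈ -0.56699)
k(y) = 2*y**2 (k(y) = (2*y)*y = 2*y**2)
a(297) - k(b) = sqrt(297)*(163 + 297) - 2*(-237/418)**2 = (3*sqrt(33))*460 - 2*56169/174724 = 1380*sqrt(33) - 1*56169/87362 = 1380*sqrt(33) - 56169/87362 = -56169/87362 + 1380*sqrt(33)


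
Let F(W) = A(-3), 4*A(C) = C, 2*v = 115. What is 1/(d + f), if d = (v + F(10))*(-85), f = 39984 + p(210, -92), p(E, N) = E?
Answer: 4/141481 ≈ 2.8272e-5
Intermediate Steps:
v = 115/2 (v = (½)*115 = 115/2 ≈ 57.500)
A(C) = C/4
f = 40194 (f = 39984 + 210 = 40194)
F(W) = -¾ (F(W) = (¼)*(-3) = -¾)
d = -19295/4 (d = (115/2 - ¾)*(-85) = (227/4)*(-85) = -19295/4 ≈ -4823.8)
1/(d + f) = 1/(-19295/4 + 40194) = 1/(141481/4) = 4/141481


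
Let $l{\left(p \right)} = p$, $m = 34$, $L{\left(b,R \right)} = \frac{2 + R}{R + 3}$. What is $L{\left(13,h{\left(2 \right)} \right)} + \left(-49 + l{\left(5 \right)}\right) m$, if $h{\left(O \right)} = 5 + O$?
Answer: $- \frac{14951}{10} \approx -1495.1$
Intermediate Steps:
$L{\left(b,R \right)} = \frac{2 + R}{3 + R}$
$L{\left(13,h{\left(2 \right)} \right)} + \left(-49 + l{\left(5 \right)}\right) m = \frac{2 + \left(5 + 2\right)}{3 + \left(5 + 2\right)} + \left(-49 + 5\right) 34 = \frac{2 + 7}{3 + 7} - 1496 = \frac{1}{10} \cdot 9 - 1496 = \frac{9}{10} - 1496 = - \frac{14951}{10}$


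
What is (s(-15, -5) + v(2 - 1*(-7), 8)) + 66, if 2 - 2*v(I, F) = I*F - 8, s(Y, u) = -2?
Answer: 33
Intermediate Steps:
v(I, F) = 5 - F*I/2 (v(I, F) = 1 - (I*F - 8)/2 = 1 - (F*I - 8)/2 = 1 - (-8 + F*I)/2 = 1 + (4 - F*I/2) = 5 - F*I/2)
(s(-15, -5) + v(2 - 1*(-7), 8)) + 66 = (-2 + (5 - ½*8*(2 - 1*(-7)))) + 66 = (-2 + (5 - ½*8*(2 + 7))) + 66 = (-2 + (5 - ½*8*9)) + 66 = (-2 + (5 - 36)) + 66 = (-2 - 31) + 66 = -33 + 66 = 33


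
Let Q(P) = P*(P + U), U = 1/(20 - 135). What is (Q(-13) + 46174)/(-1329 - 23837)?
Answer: -2664729/1447045 ≈ -1.8415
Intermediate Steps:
U = -1/115 (U = 1/(-115) = -1/115 ≈ -0.0086956)
Q(P) = P*(-1/115 + P) (Q(P) = P*(P - 1/115) = P*(-1/115 + P))
(Q(-13) + 46174)/(-1329 - 23837) = (-13*(-1/115 - 13) + 46174)/(-1329 - 23837) = (-13*(-1496/115) + 46174)/(-25166) = (19448/115 + 46174)*(-1/25166) = (5329458/115)*(-1/25166) = -2664729/1447045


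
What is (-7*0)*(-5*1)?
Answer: 0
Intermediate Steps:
(-7*0)*(-5*1) = 0*(-5) = 0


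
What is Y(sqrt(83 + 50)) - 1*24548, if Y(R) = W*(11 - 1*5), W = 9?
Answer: -24494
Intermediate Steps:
Y(R) = 54 (Y(R) = 9*(11 - 1*5) = 9*(11 - 5) = 9*6 = 54)
Y(sqrt(83 + 50)) - 1*24548 = 54 - 1*24548 = 54 - 24548 = -24494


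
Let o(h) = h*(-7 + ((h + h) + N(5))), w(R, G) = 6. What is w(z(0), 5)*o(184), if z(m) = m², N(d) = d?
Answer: 404064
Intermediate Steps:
o(h) = h*(-2 + 2*h) (o(h) = h*(-7 + ((h + h) + 5)) = h*(-7 + (2*h + 5)) = h*(-7 + (5 + 2*h)) = h*(-2 + 2*h))
w(z(0), 5)*o(184) = 6*(2*184*(-1 + 184)) = 6*(2*184*183) = 6*67344 = 404064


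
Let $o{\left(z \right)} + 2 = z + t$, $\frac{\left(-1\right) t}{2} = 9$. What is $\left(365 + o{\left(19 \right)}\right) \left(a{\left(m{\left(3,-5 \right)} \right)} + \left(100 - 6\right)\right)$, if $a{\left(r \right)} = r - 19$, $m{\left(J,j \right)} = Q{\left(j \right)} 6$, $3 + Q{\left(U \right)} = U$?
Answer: $9828$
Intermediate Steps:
$t = -18$ ($t = \left(-2\right) 9 = -18$)
$Q{\left(U \right)} = -3 + U$
$o{\left(z \right)} = -20 + z$ ($o{\left(z \right)} = -2 + \left(z - 18\right) = -2 + \left(-18 + z\right) = -20 + z$)
$m{\left(J,j \right)} = -18 + 6 j$ ($m{\left(J,j \right)} = \left(-3 + j\right) 6 = -18 + 6 j$)
$a{\left(r \right)} = -19 + r$
$\left(365 + o{\left(19 \right)}\right) \left(a{\left(m{\left(3,-5 \right)} \right)} + \left(100 - 6\right)\right) = \left(365 + \left(-20 + 19\right)\right) \left(\left(-19 + \left(-18 + 6 \left(-5\right)\right)\right) + \left(100 - 6\right)\right) = \left(365 - 1\right) \left(\left(-19 - 48\right) + \left(100 - 6\right)\right) = 364 \left(\left(-19 - 48\right) + 94\right) = 364 \left(-67 + 94\right) = 364 \cdot 27 = 9828$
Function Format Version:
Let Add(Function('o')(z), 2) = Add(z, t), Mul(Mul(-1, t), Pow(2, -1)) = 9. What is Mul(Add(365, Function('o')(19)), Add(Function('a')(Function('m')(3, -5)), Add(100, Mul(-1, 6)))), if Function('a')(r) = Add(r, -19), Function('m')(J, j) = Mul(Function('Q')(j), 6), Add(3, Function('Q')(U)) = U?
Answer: 9828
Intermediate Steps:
t = -18 (t = Mul(-2, 9) = -18)
Function('Q')(U) = Add(-3, U)
Function('o')(z) = Add(-20, z) (Function('o')(z) = Add(-2, Add(z, -18)) = Add(-2, Add(-18, z)) = Add(-20, z))
Function('m')(J, j) = Add(-18, Mul(6, j)) (Function('m')(J, j) = Mul(Add(-3, j), 6) = Add(-18, Mul(6, j)))
Function('a')(r) = Add(-19, r)
Mul(Add(365, Function('o')(19)), Add(Function('a')(Function('m')(3, -5)), Add(100, Mul(-1, 6)))) = Mul(Add(365, Add(-20, 19)), Add(Add(-19, Add(-18, Mul(6, -5))), Add(100, Mul(-1, 6)))) = Mul(Add(365, -1), Add(Add(-19, Add(-18, -30)), Add(100, -6))) = Mul(364, Add(Add(-19, -48), 94)) = Mul(364, Add(-67, 94)) = Mul(364, 27) = 9828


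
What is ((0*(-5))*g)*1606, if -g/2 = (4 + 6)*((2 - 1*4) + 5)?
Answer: 0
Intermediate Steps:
g = -60 (g = -2*(4 + 6)*((2 - 1*4) + 5) = -20*((2 - 4) + 5) = -20*(-2 + 5) = -20*3 = -2*30 = -60)
((0*(-5))*g)*1606 = ((0*(-5))*(-60))*1606 = (0*(-60))*1606 = 0*1606 = 0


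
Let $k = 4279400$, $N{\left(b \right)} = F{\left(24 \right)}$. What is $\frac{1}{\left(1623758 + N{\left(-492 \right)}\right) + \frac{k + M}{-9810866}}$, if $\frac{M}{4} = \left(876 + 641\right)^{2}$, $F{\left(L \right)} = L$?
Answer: $\frac{4905433}{7965347065328} \approx 6.1585 \cdot 10^{-7}$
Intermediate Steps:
$M = 9205156$ ($M = 4 \left(876 + 641\right)^{2} = 4 \cdot 1517^{2} = 4 \cdot 2301289 = 9205156$)
$N{\left(b \right)} = 24$
$\frac{1}{\left(1623758 + N{\left(-492 \right)}\right) + \frac{k + M}{-9810866}} = \frac{1}{\left(1623758 + 24\right) + \frac{4279400 + 9205156}{-9810866}} = \frac{1}{1623782 + 13484556 \left(- \frac{1}{9810866}\right)} = \frac{1}{1623782 - \frac{6742278}{4905433}} = \frac{1}{\frac{7965347065328}{4905433}} = \frac{4905433}{7965347065328}$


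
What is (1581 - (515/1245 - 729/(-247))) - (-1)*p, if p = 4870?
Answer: 396548891/61503 ≈ 6447.6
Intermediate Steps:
(1581 - (515/1245 - 729/(-247))) - (-1)*p = (1581 - (515/1245 - 729/(-247))) - (-1)*4870 = (1581 - (515*(1/1245) - 729*(-1/247))) - 1*(-4870) = (1581 - (103/249 + 729/247)) + 4870 = (1581 - 1*206962/61503) + 4870 = (1581 - 206962/61503) + 4870 = 97029281/61503 + 4870 = 396548891/61503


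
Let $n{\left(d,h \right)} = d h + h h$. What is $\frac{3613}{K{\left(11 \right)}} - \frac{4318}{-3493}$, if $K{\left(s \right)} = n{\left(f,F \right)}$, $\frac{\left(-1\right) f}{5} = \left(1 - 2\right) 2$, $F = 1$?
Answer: $\frac{12667707}{38423} \approx 329.69$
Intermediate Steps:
$f = 10$ ($f = - 5 \left(1 - 2\right) 2 = - 5 \left(\left(-1\right) 2\right) = \left(-5\right) \left(-2\right) = 10$)
$n{\left(d,h \right)} = h^{2} + d h$ ($n{\left(d,h \right)} = d h + h^{2} = h^{2} + d h$)
$K{\left(s \right)} = 11$ ($K{\left(s \right)} = 1 \left(10 + 1\right) = 1 \cdot 11 = 11$)
$\frac{3613}{K{\left(11 \right)}} - \frac{4318}{-3493} = \frac{3613}{11} - \frac{4318}{-3493} = 3613 \cdot \frac{1}{11} - - \frac{4318}{3493} = \frac{3613}{11} + \frac{4318}{3493} = \frac{12667707}{38423}$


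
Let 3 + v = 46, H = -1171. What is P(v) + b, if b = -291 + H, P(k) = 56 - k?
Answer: -1449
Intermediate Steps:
v = 43 (v = -3 + 46 = 43)
b = -1462 (b = -291 - 1171 = -1462)
P(v) + b = (56 - 1*43) - 1462 = (56 - 43) - 1462 = 13 - 1462 = -1449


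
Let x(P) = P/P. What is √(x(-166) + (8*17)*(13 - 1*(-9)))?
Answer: √2993 ≈ 54.708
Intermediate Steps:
x(P) = 1
√(x(-166) + (8*17)*(13 - 1*(-9))) = √(1 + (8*17)*(13 - 1*(-9))) = √(1 + 136*(13 + 9)) = √(1 + 136*22) = √(1 + 2992) = √2993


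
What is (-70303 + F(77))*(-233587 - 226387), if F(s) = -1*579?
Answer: 32603877068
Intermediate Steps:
F(s) = -579
(-70303 + F(77))*(-233587 - 226387) = (-70303 - 579)*(-233587 - 226387) = -70882*(-459974) = 32603877068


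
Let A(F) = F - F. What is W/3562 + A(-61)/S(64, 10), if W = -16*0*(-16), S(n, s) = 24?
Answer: 0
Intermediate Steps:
A(F) = 0
W = 0 (W = 0*(-16) = 0)
W/3562 + A(-61)/S(64, 10) = 0/3562 + 0/24 = 0*(1/3562) + 0*(1/24) = 0 + 0 = 0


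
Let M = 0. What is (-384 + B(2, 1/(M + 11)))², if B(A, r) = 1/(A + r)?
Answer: 77810041/529 ≈ 1.4709e+5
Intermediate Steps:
(-384 + B(2, 1/(M + 11)))² = (-384 + 1/(2 + 1/(0 + 11)))² = (-384 + 1/(2 + 1/11))² = (-384 + 1/(23/11))² = (-384 + 11/23)² = (-8821/23)² = 77810041/529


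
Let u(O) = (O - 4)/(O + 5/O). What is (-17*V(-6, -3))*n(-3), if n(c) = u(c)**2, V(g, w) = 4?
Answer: -153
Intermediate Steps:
u(O) = (-4 + O)/(O + 5/O)
n(c) = c**2*(-4 + c)**2/(5 + c**2)**2 (n(c) = (c*(-4 + c)/(5 + c**2))**2 = c**2*(-4 + c)**2/(5 + c**2)**2)
(-17*V(-6, -3))*n(-3) = (-17*4)*((-3)**2*(-4 - 3)**2/(5 + (-3)**2)**2) = -612*(-7)**2/(5 + 9)**2 = -612*49/14**2 = -612*49/196 = -68*9/4 = -153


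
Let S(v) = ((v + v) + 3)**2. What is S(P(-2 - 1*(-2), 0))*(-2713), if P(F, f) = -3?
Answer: -24417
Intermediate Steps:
S(v) = (3 + 2*v)**2 (S(v) = (2*v + 3)**2 = (3 + 2*v)**2)
S(P(-2 - 1*(-2), 0))*(-2713) = (3 + 2*(-3))**2*(-2713) = (3 - 6)**2*(-2713) = (-3)**2*(-2713) = 9*(-2713) = -24417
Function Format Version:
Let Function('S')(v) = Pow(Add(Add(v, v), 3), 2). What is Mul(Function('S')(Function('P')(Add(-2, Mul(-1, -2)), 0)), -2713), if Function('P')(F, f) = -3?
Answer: -24417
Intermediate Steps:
Function('S')(v) = Pow(Add(3, Mul(2, v)), 2) (Function('S')(v) = Pow(Add(Mul(2, v), 3), 2) = Pow(Add(3, Mul(2, v)), 2))
Mul(Function('S')(Function('P')(Add(-2, Mul(-1, -2)), 0)), -2713) = Mul(Pow(Add(3, Mul(2, -3)), 2), -2713) = Mul(Pow(Add(3, -6), 2), -2713) = Mul(Pow(-3, 2), -2713) = Mul(9, -2713) = -24417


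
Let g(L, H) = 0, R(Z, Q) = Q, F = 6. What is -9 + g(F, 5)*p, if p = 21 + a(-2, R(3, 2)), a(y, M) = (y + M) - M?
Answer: -9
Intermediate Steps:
a(y, M) = y (a(y, M) = (M + y) - M = y)
p = 19 (p = 21 - 2 = 19)
-9 + g(F, 5)*p = -9 + 0*19 = -9 + 0 = -9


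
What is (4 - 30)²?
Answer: 676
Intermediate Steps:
(4 - 30)² = (-26)² = 676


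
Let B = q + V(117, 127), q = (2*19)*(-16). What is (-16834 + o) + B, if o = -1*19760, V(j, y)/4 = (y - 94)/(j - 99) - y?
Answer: -113108/3 ≈ -37703.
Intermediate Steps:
V(j, y) = -4*y + 4*(-94 + y)/(-99 + j) (V(j, y) = 4*((y - 94)/(j - 99) - y) = 4*((-94 + y)/(-99 + j) - y) = 4*(-y + (-94 + y)/(-99 + j)) = -4*y + 4*(-94 + y)/(-99 + j))
o = -19760
q = -608 (q = 38*(-16) = -608)
B = -3326/3 (B = -608 + 4*(-94 + 100*127 - 1*117*127)/(-99 + 117) = -608 + 4*(-94 + 12700 - 14859)/18 = -608 + 4*(1/18)*(-2253) = -608 - 1502/3 = -3326/3 ≈ -1108.7)
(-16834 + o) + B = (-16834 - 19760) - 3326/3 = -36594 - 3326/3 = -113108/3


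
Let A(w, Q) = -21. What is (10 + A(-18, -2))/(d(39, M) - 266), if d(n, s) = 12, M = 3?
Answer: 11/254 ≈ 0.043307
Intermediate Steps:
(10 + A(-18, -2))/(d(39, M) - 266) = (10 - 21)/(12 - 266) = -11/(-254) = -1/254*(-11) = 11/254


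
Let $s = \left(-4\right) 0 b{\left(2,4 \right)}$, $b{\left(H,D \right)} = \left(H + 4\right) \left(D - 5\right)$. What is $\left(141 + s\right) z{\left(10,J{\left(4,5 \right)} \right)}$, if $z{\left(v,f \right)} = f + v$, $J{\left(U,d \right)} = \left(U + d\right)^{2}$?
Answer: $12831$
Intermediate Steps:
$b{\left(H,D \right)} = \left(-5 + D\right) \left(4 + H\right)$ ($b{\left(H,D \right)} = \left(4 + H\right) \left(-5 + D\right) = \left(-5 + D\right) \left(4 + H\right)$)
$s = 0$ ($s = \left(-4\right) 0 \left(-20 - 10 + 4 \cdot 4 + 4 \cdot 2\right) = 0 \left(-20 - 10 + 16 + 8\right) = 0 \left(-6\right) = 0$)
$\left(141 + s\right) z{\left(10,J{\left(4,5 \right)} \right)} = \left(141 + 0\right) \left(\left(4 + 5\right)^{2} + 10\right) = 141 \left(9^{2} + 10\right) = 141 \left(81 + 10\right) = 141 \cdot 91 = 12831$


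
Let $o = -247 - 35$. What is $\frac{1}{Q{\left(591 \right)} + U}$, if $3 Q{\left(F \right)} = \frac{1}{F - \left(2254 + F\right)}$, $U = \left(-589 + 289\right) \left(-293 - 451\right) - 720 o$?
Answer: $\frac{6762}{2882234879} \approx 2.3461 \cdot 10^{-6}$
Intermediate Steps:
$o = -282$
$U = 426240$ ($U = \left(-589 + 289\right) \left(-293 - 451\right) - -203040 = \left(-300\right) \left(-744\right) + 203040 = 223200 + 203040 = 426240$)
$Q{\left(F \right)} = - \frac{1}{6762}$ ($Q{\left(F \right)} = \frac{1}{3 \left(F - \left(2254 + F\right)\right)} = \frac{1}{3 \left(-2254\right)} = \frac{1}{3} \left(- \frac{1}{2254}\right) = - \frac{1}{6762}$)
$\frac{1}{Q{\left(591 \right)} + U} = \frac{1}{- \frac{1}{6762} + 426240} = \frac{1}{\frac{2882234879}{6762}} = \frac{6762}{2882234879}$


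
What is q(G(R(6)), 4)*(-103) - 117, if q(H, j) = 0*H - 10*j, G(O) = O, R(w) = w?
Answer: 4003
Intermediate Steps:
q(H, j) = -10*j (q(H, j) = 0 - 10*j = -10*j)
q(G(R(6)), 4)*(-103) - 117 = -10*4*(-103) - 117 = -40*(-103) - 117 = 4120 - 117 = 4003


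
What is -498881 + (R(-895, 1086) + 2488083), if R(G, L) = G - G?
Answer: 1989202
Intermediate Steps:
R(G, L) = 0
-498881 + (R(-895, 1086) + 2488083) = -498881 + (0 + 2488083) = -498881 + 2488083 = 1989202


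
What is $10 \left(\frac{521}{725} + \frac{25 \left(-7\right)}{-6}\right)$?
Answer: $\frac{130001}{435} \approx 298.85$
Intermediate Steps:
$10 \left(\frac{521}{725} + \frac{25 \left(-7\right)}{-6}\right) = 10 \left(521 \cdot \frac{1}{725} - - \frac{175}{6}\right) = 10 \left(\frac{521}{725} + \frac{175}{6}\right) = 10 \cdot \frac{130001}{4350} = \frac{130001}{435}$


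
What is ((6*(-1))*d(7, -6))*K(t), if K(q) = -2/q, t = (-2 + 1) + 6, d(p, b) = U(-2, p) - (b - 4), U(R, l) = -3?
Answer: 84/5 ≈ 16.800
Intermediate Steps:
d(p, b) = 1 - b (d(p, b) = -3 - (b - 4) = -3 - (-4 + b) = -3 + (4 - b) = 1 - b)
t = 5 (t = -1 + 6 = 5)
((6*(-1))*d(7, -6))*K(t) = ((6*(-1))*(1 - 1*(-6)))*(-2/5) = (-6*(1 + 6))*(-2*1/5) = -6*7*(-2/5) = -42*(-2/5) = 84/5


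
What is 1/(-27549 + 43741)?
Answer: 1/16192 ≈ 6.1759e-5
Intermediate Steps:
1/(-27549 + 43741) = 1/16192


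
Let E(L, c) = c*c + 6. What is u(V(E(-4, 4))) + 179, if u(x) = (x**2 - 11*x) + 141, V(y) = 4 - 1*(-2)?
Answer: 290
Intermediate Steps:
E(L, c) = 6 + c**2 (E(L, c) = c**2 + 6 = 6 + c**2)
V(y) = 6 (V(y) = 4 + 2 = 6)
u(x) = 141 + x**2 - 11*x
u(V(E(-4, 4))) + 179 = (141 + 6**2 - 11*6) + 179 = (141 + 36 - 66) + 179 = 111 + 179 = 290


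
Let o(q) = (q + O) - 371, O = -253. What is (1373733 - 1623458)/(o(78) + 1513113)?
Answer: -35675/216081 ≈ -0.16510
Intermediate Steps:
o(q) = -624 + q (o(q) = (q - 253) - 371 = (-253 + q) - 371 = -624 + q)
(1373733 - 1623458)/(o(78) + 1513113) = (1373733 - 1623458)/((-624 + 78) + 1513113) = -249725/(-546 + 1513113) = -249725/1512567 = -249725*1/1512567 = -35675/216081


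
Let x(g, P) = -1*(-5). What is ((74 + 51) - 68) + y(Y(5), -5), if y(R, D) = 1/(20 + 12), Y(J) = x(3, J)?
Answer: 1825/32 ≈ 57.031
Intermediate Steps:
x(g, P) = 5
Y(J) = 5
y(R, D) = 1/32
((74 + 51) - 68) + y(Y(5), -5) = ((74 + 51) - 68) + 1/32 = (125 - 68) + 1/32 = 57 + 1/32 = 1825/32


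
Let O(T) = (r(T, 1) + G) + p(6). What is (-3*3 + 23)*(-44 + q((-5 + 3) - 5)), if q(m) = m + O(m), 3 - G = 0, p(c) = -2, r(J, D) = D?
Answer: -686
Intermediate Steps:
G = 3 (G = 3 - 1*0 = 3 + 0 = 3)
O(T) = 2 (O(T) = (1 + 3) - 2 = 4 - 2 = 2)
q(m) = 2 + m (q(m) = m + 2 = 2 + m)
(-3*3 + 23)*(-44 + q((-5 + 3) - 5)) = (-3*3 + 23)*(-44 + (2 + ((-5 + 3) - 5))) = (-9 + 23)*(-44 + (2 + (-2 - 5))) = 14*(-44 + (2 - 7)) = 14*(-44 - 5) = 14*(-49) = -686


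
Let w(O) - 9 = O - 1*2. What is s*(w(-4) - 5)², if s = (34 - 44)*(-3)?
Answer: 120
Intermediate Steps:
w(O) = 7 + O (w(O) = 9 + (O - 1*2) = 9 + (O - 2) = 9 + (-2 + O) = 7 + O)
s = 30 (s = -10*(-3) = 30)
s*(w(-4) - 5)² = 30*((7 - 4) - 5)² = 30*(3 - 5)² = 30*(-2)² = 30*4 = 120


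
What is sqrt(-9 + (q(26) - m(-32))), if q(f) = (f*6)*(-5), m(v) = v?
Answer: I*sqrt(757) ≈ 27.514*I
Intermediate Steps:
q(f) = -30*f (q(f) = (6*f)*(-5) = -30*f)
sqrt(-9 + (q(26) - m(-32))) = sqrt(-9 + (-30*26 - 1*(-32))) = sqrt(-9 + (-780 + 32)) = sqrt(-9 - 748) = sqrt(-757) = I*sqrt(757)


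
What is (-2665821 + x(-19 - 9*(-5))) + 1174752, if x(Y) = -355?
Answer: -1491424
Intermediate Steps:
(-2665821 + x(-19 - 9*(-5))) + 1174752 = (-2665821 - 355) + 1174752 = -2666176 + 1174752 = -1491424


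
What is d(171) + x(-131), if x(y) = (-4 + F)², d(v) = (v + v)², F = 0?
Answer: 116980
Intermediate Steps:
d(v) = 4*v² (d(v) = (2*v)² = 4*v²)
x(y) = 16 (x(y) = (-4 + 0)² = (-4)² = 16)
d(171) + x(-131) = 4*171² + 16 = 4*29241 + 16 = 116964 + 16 = 116980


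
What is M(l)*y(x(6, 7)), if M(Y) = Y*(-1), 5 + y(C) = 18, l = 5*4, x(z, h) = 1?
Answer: -260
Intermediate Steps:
l = 20
y(C) = 13 (y(C) = -5 + 18 = 13)
M(Y) = -Y
M(l)*y(x(6, 7)) = -1*20*13 = -20*13 = -260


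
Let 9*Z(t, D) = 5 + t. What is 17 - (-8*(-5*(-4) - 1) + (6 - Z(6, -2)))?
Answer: 1478/9 ≈ 164.22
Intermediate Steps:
Z(t, D) = 5/9 + t/9 (Z(t, D) = (5 + t)/9 = 5/9 + t/9)
17 - (-8*(-5*(-4) - 1) + (6 - Z(6, -2))) = 17 - (-8*(-5*(-4) - 1) + (6 - (5/9 + (1/9)*6))) = 17 - (-8*(20 - 1) + (6 - (5/9 + 2/3))) = 17 - (-8*19 + (6 - 1*11/9)) = 17 - (-152 + (6 - 11/9)) = 17 - (-152 + 43/9) = 17 - 1*(-1325/9) = 17 + 1325/9 = 1478/9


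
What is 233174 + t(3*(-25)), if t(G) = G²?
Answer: 238799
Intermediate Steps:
233174 + t(3*(-25)) = 233174 + (3*(-25))² = 233174 + (-75)² = 233174 + 5625 = 238799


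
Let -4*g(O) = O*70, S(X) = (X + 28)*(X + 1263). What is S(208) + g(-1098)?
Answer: 366371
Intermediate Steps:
S(X) = (28 + X)*(1263 + X)
g(O) = -35*O/2 (g(O) = -O*70/4 = -35*O/2)
S(208) + g(-1098) = (35364 + 208² + 1291*208) - 35/2*(-1098) = (35364 + 43264 + 268528) + 19215 = 347156 + 19215 = 366371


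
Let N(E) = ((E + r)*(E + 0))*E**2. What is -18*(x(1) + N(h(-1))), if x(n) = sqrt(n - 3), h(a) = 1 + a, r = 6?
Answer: -18*I*sqrt(2) ≈ -25.456*I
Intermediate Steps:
N(E) = E**3*(6 + E) (N(E) = ((E + 6)*(E + 0))*E**2 = ((6 + E)*E)*E**2 = (E*(6 + E))*E**2 = E**3*(6 + E))
x(n) = sqrt(-3 + n)
-18*(x(1) + N(h(-1))) = -18*(sqrt(-3 + 1) + (1 - 1)**3*(6 + (1 - 1))) = -18*(sqrt(-2) + 0**3*(6 + 0)) = -18*(I*sqrt(2) + 0*6) = -18*(I*sqrt(2) + 0) = -18*I*sqrt(2)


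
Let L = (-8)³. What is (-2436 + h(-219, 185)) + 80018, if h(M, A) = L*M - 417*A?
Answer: 112565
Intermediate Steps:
L = -512
h(M, A) = -512*M - 417*A
(-2436 + h(-219, 185)) + 80018 = (-2436 + (-512*(-219) - 417*185)) + 80018 = (-2436 + (112128 - 77145)) + 80018 = (-2436 + 34983) + 80018 = 32547 + 80018 = 112565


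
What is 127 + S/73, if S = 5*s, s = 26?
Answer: 9401/73 ≈ 128.78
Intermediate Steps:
S = 130 (S = 5*26 = 130)
127 + S/73 = 127 + 130/73 = 9401/73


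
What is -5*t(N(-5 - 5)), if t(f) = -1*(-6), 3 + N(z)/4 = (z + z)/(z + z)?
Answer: -30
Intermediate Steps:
N(z) = -8 (N(z) = -12 + 4*((z + z)/(z + z)) = -12 + 4*((2*z)/((2*z))) = -12 + 4*((2*z)*(1/(2*z))) = -12 + 4*1 = -12 + 4 = -8)
t(f) = 6
-5*t(N(-5 - 5)) = -5*6 = -30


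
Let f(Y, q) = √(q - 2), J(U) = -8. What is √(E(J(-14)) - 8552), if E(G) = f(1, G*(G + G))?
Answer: √(-8552 + 3*√14) ≈ 92.416*I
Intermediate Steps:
f(Y, q) = √(-2 + q)
E(G) = √(-2 + 2*G²) (E(G) = √(-2 + G*(G + G)) = √(-2 + G*(2*G)) = √(-2 + 2*G²))
√(E(J(-14)) - 8552) = √(√(-2 + 2*(-8)²) - 8552) = √(√(-2 + 2*64) - 8552) = √(√(-2 + 128) - 8552) = √(√126 - 8552) = √(3*√14 - 8552) = √(-8552 + 3*√14)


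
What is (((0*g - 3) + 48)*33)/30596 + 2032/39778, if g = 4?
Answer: 60620701/608523844 ≈ 0.099619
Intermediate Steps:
(((0*g - 3) + 48)*33)/30596 + 2032/39778 = (((0*4 - 3) + 48)*33)/30596 + 2032/39778 = (((0 - 3) + 48)*33)*(1/30596) + 2032*(1/39778) = ((-3 + 48)*33)*(1/30596) + 1016/19889 = (45*33)*(1/30596) + 1016/19889 = 1485*(1/30596) + 1016/19889 = 1485/30596 + 1016/19889 = 60620701/608523844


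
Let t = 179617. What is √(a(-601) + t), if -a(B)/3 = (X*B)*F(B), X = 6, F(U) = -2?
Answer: √157981 ≈ 397.47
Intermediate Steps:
a(B) = 36*B (a(B) = -3*6*B*(-2) = -(-36)*B = 36*B)
√(a(-601) + t) = √(36*(-601) + 179617) = √(-21636 + 179617) = √157981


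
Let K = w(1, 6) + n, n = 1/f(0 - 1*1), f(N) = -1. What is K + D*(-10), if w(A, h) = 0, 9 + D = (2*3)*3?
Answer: -91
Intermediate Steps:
D = 9 (D = -9 + (2*3)*3 = -9 + 6*3 = -9 + 18 = 9)
n = -1 (n = 1/(-1) = -1)
K = -1 (K = 0 - 1 = -1)
K + D*(-10) = -1 + 9*(-10) = -1 - 90 = -91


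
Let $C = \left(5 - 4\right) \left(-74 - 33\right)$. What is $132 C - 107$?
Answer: $-14231$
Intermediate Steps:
$C = -107$ ($C = 1 \left(-107\right) = -107$)
$132 C - 107 = 132 \left(-107\right) - 107 = -14124 - 107 = -14231$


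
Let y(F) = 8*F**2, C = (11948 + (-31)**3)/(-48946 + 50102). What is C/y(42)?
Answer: -2549/2330496 ≈ -0.0010938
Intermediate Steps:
C = -17843/1156 (C = (11948 - 29791)/1156 = -17843*1/1156 = -17843/1156 ≈ -15.435)
C/y(42) = -17843/(1156*(8*42**2)) = -17843/(1156*(8*1764)) = -17843/1156/14112 = -17843/1156*1/14112 = -2549/2330496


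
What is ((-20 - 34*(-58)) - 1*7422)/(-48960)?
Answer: 547/4896 ≈ 0.11172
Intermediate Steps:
((-20 - 34*(-58)) - 1*7422)/(-48960) = ((-20 + 1972) - 7422)*(-1/48960) = (1952 - 7422)*(-1/48960) = -5470*(-1/48960) = 547/4896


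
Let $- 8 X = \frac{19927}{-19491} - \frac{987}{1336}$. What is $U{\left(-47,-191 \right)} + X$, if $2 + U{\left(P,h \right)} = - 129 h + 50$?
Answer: $\frac{5142836960185}{208319808} \approx 24687.0$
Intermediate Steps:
$U{\left(P,h \right)} = 48 - 129 h$ ($U{\left(P,h \right)} = -2 - \left(-50 + 129 h\right) = 48 - 129 h$)
$X = \frac{45860089}{208319808}$ ($X = - \frac{\frac{19927}{-19491} - \frac{987}{1336}}{8} = - \frac{19927 \left(- \frac{1}{19491}\right) - \frac{987}{1336}}{8} = - \frac{- \frac{19927}{19491} - \frac{987}{1336}}{8} = \left(- \frac{1}{8}\right) \left(- \frac{45860089}{26039976}\right) = \frac{45860089}{208319808} \approx 0.22014$)
$U{\left(-47,-191 \right)} + X = \left(48 - -24639\right) + \frac{45860089}{208319808} = \left(48 + 24639\right) + \frac{45860089}{208319808} = 24687 + \frac{45860089}{208319808} = \frac{5142836960185}{208319808}$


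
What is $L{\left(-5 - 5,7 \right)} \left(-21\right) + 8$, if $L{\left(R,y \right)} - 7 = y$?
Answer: $-286$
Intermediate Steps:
$L{\left(R,y \right)} = 7 + y$
$L{\left(-5 - 5,7 \right)} \left(-21\right) + 8 = \left(7 + 7\right) \left(-21\right) + 8 = 14 \left(-21\right) + 8 = -294 + 8 = -286$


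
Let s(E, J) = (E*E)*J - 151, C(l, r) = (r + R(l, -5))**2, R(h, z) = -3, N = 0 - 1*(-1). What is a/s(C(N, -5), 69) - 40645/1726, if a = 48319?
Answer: -11397716491/487548398 ≈ -23.378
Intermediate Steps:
N = 1 (N = 0 + 1 = 1)
C(l, r) = (-3 + r)**2 (C(l, r) = (r - 3)**2 = (-3 + r)**2)
s(E, J) = -151 + J*E**2 (s(E, J) = E**2*J - 151 = J*E**2 - 151 = -151 + J*E**2)
a/s(C(N, -5), 69) - 40645/1726 = 48319/(-151 + 69*((-3 - 5)**2)**2) - 40645/1726 = 48319/(-151 + 69*((-8)**2)**2) - 40645*1/1726 = 48319/(-151 + 69*64**2) - 40645/1726 = 48319/(-151 + 69*4096) - 40645/1726 = 48319/(-151 + 282624) - 40645/1726 = 48319/282473 - 40645/1726 = -11397716491/487548398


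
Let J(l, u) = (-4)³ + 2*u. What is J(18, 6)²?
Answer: 2704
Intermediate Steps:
J(l, u) = -64 + 2*u
J(18, 6)² = (-64 + 2*6)² = (-64 + 12)² = (-52)² = 2704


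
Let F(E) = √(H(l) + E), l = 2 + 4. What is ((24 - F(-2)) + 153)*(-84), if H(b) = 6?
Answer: -14700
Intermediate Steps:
l = 6
F(E) = √(6 + E)
((24 - F(-2)) + 153)*(-84) = ((24 - √(6 - 2)) + 153)*(-84) = ((24 - √4) + 153)*(-84) = ((24 - 1*2) + 153)*(-84) = ((24 - 2) + 153)*(-84) = (22 + 153)*(-84) = 175*(-84) = -14700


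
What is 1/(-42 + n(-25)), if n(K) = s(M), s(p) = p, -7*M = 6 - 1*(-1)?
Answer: -1/43 ≈ -0.023256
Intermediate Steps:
M = -1 (M = -(6 - 1*(-1))/7 = -(6 + 1)/7 = -1/7*7 = -1)
n(K) = -1
1/(-42 + n(-25)) = 1/(-42 - 1) = 1/(-43) = -1/43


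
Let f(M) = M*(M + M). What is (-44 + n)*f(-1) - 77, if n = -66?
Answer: -297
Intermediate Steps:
f(M) = 2*M² (f(M) = M*(2*M) = 2*M²)
(-44 + n)*f(-1) - 77 = (-44 - 66)*(2*(-1)²) - 77 = -220 - 77 = -297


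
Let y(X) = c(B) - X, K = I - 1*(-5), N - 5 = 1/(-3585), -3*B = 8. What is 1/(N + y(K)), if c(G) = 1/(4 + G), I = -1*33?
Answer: 14340/483971 ≈ 0.029630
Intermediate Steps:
I = -33
B = -8/3 (B = -⅓*8 = -8/3 ≈ -2.6667)
N = 17924/3585 (N = 5 + 1/(-3585) = 5 - 1/3585 = 17924/3585 ≈ 4.9997)
K = -28 (K = -33 - 1*(-5) = -33 + 5 = -28)
y(X) = ¾ - X (y(X) = 1/(4 - 8/3) - X = 1/(4/3) - X = ¾ - X)
1/(N + y(K)) = 1/(17924/3585 + (¾ - 1*(-28))) = 1/(17924/3585 + (¾ + 28)) = 1/(17924/3585 + 115/4) = 1/(483971/14340) = 14340/483971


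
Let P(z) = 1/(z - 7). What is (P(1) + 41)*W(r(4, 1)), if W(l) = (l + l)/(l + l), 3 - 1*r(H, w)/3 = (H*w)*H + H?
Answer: 245/6 ≈ 40.833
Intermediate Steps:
r(H, w) = 9 - 3*H - 3*w*H² (r(H, w) = 9 - 3*((H*w)*H + H) = 9 - 3*(w*H² + H) = 9 - 3*(H + w*H²) = 9 + (-3*H - 3*w*H²) = 9 - 3*H - 3*w*H²)
W(l) = 1 (W(l) = (2*l)/((2*l)) = (2*l)*(1/(2*l)) = 1)
P(z) = 1/(-7 + z)
(P(1) + 41)*W(r(4, 1)) = (1/(-7 + 1) + 41)*1 = (1/(-6) + 41)*1 = (-⅙ + 41)*1 = (245/6)*1 = 245/6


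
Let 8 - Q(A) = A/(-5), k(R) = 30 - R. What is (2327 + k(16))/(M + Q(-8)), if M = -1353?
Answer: -11705/6733 ≈ -1.7385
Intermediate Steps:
Q(A) = 8 + A/5 (Q(A) = 8 - A/(-5) = 8 - A*(-1)/5 = 8 - (-1)*A/5 = 8 + A/5)
(2327 + k(16))/(M + Q(-8)) = (2327 + (30 - 1*16))/(-1353 + (8 + (⅕)*(-8))) = (2327 + (30 - 16))/(-1353 + (8 - 8/5)) = (2327 + 14)/(-1353 + 32/5) = 2341/(-6733/5) = 2341*(-5/6733) = -11705/6733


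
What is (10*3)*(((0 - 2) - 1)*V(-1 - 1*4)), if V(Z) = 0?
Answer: 0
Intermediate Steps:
(10*3)*(((0 - 2) - 1)*V(-1 - 1*4)) = (10*3)*(((0 - 2) - 1)*0) = 30*((-2 - 1)*0) = 30*(-3*0) = 30*0 = 0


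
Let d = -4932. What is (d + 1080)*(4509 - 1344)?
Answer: -12191580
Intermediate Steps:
(d + 1080)*(4509 - 1344) = (-4932 + 1080)*(4509 - 1344) = -3852*3165 = -12191580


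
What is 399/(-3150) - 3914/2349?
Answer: -210577/117450 ≈ -1.7929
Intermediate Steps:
399/(-3150) - 3914/2349 = 399*(-1/3150) - 3914*1/2349 = -19/150 - 3914/2349 = -210577/117450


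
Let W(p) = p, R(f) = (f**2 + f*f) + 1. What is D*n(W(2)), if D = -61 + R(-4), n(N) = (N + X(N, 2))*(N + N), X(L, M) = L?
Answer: -448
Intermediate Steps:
R(f) = 1 + 2*f**2 (R(f) = (f**2 + f**2) + 1 = 2*f**2 + 1 = 1 + 2*f**2)
n(N) = 4*N**2 (n(N) = (N + N)*(N + N) = (2*N)*(2*N) = 4*N**2)
D = -28 (D = -61 + (1 + 2*(-4)**2) = -61 + (1 + 2*16) = -61 + (1 + 32) = -61 + 33 = -28)
D*n(W(2)) = -112*2**2 = -112*4 = -28*16 = -448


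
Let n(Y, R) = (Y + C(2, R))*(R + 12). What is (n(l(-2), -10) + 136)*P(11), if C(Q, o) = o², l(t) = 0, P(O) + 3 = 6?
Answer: 1008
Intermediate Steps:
P(O) = 3 (P(O) = -3 + 6 = 3)
n(Y, R) = (12 + R)*(Y + R²) (n(Y, R) = (Y + R²)*(R + 12) = (Y + R²)*(12 + R) = (12 + R)*(Y + R²))
(n(l(-2), -10) + 136)*P(11) = (((-10)³ + 12*0 + 12*(-10)² - 10*0) + 136)*3 = ((-1000 + 0 + 12*100 + 0) + 136)*3 = ((-1000 + 0 + 1200 + 0) + 136)*3 = (200 + 136)*3 = 336*3 = 1008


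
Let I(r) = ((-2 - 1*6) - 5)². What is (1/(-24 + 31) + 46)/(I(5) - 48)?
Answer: 323/847 ≈ 0.38135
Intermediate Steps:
I(r) = 169 (I(r) = ((-2 - 6) - 5)² = (-8 - 5)² = (-13)² = 169)
(1/(-24 + 31) + 46)/(I(5) - 48) = (1/(-24 + 31) + 46)/(169 - 48) = (1/7 + 46)/121 = (⅐ + 46)/121 = (1/121)*(323/7) = 323/847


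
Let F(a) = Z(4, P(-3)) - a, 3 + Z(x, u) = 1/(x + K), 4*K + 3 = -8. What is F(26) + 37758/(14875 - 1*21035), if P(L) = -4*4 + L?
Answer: -3021/88 ≈ -34.330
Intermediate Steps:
P(L) = -16 + L
K = -11/4 (K = -¾ + (¼)*(-8) = -¾ - 2 = -11/4 ≈ -2.7500)
Z(x, u) = -3 + 1/(-11/4 + x) (Z(x, u) = -3 + 1/(x - 11/4) = -3 + 1/(-11/4 + x))
F(a) = -11/5 - a (F(a) = (37 - 12*4)/(-11 + 4*4) - a = (37 - 48)/(-11 + 16) - a = -11/5 - a)
F(26) + 37758/(14875 - 1*21035) = (-11/5 - 1*26) + 37758/(14875 - 1*21035) = (-11/5 - 26) + 37758/(14875 - 21035) = -141/5 + 37758/(-6160) = -141/5 + 37758*(-1/6160) = -141/5 - 2697/440 = -3021/88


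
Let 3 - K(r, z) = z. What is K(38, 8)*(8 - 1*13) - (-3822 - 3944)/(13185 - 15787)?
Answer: 28642/1301 ≈ 22.015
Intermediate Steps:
K(r, z) = 3 - z
K(38, 8)*(8 - 1*13) - (-3822 - 3944)/(13185 - 15787) = (3 - 1*8)*(8 - 1*13) - (-3822 - 3944)/(13185 - 15787) = (3 - 8)*(8 - 13) - (-7766)/(-2602) = -5*(-5) - (-7766)*(-1)/2602 = 25 - 1*3883/1301 = 25 - 3883/1301 = 28642/1301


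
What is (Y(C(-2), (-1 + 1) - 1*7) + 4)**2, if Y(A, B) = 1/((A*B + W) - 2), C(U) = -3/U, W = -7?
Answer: 23716/1521 ≈ 15.592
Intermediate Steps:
Y(A, B) = 1/(-9 + A*B) (Y(A, B) = 1/((A*B - 7) - 2) = 1/((-7 + A*B) - 2) = 1/(-9 + A*B))
(Y(C(-2), (-1 + 1) - 1*7) + 4)**2 = (1/(-9 + (-3/(-2))*((-1 + 1) - 1*7)) + 4)**2 = (1/(-9 + (-3*(-1/2))*(0 - 7)) + 4)**2 = (1/(-9 + (3/2)*(-7)) + 4)**2 = (1/(-9 - 21/2) + 4)**2 = (1/(-39/2) + 4)**2 = (-2/39 + 4)**2 = (154/39)**2 = 23716/1521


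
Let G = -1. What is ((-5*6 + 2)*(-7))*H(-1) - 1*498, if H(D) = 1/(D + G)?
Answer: -596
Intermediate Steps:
H(D) = 1/(-1 + D) (H(D) = 1/(D - 1) = 1/(-1 + D))
((-5*6 + 2)*(-7))*H(-1) - 1*498 = ((-5*6 + 2)*(-7))/(-1 - 1) - 1*498 = ((-30 + 2)*(-7))/(-2) - 498 = -28*(-7)*(-½) - 498 = 196*(-½) - 498 = -98 - 498 = -596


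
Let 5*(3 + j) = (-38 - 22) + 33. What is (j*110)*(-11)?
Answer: 10164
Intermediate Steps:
j = -42/5 (j = -3 + ((-38 - 22) + 33)/5 = -3 + (-60 + 33)/5 = -3 + (⅕)*(-27) = -3 - 27/5 = -42/5 ≈ -8.4000)
(j*110)*(-11) = -42/5*110*(-11) = -924*(-11) = 10164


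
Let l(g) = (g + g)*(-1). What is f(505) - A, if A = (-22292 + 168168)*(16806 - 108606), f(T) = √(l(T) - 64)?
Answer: 13391416800 + I*√1074 ≈ 1.3391e+10 + 32.772*I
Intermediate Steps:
l(g) = -2*g (l(g) = (2*g)*(-1) = -2*g)
f(T) = √(-64 - 2*T) (f(T) = √(-2*T - 64) = √(-64 - 2*T))
A = -13391416800 (A = 145876*(-91800) = -13391416800)
f(505) - A = √(-64 - 2*505) - 1*(-13391416800) = √(-64 - 1010) + 13391416800 = √(-1074) + 13391416800 = I*√1074 + 13391416800 = 13391416800 + I*√1074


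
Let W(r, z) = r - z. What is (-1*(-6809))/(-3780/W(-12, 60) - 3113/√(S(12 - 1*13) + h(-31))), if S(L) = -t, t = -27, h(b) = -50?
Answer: 32887470/39016651 - 84785668*I*√23/39016651 ≈ 0.84291 - 10.422*I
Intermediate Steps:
S(L) = 27 (S(L) = -1*(-27) = 27)
(-1*(-6809))/(-3780/W(-12, 60) - 3113/√(S(12 - 1*13) + h(-31))) = (-1*(-6809))/(-3780/(-12 - 1*60) - 3113/√(27 - 50)) = 6809/(-3780/(-12 - 60) - 3113*(-I*√23/23)) = 6809/(-3780/(-72) - 3113*(-I*√23/23)) = 6809/(-3780*(-1/72) - (-3113)*I*√23/23) = 6809/(105/2 + 3113*I*√23/23)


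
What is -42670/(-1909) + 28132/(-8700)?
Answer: 79381253/4152075 ≈ 19.118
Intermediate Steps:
-42670/(-1909) + 28132/(-8700) = -42670*(-1/1909) + 28132*(-1/8700) = 42670/1909 - 7033/2175 = 79381253/4152075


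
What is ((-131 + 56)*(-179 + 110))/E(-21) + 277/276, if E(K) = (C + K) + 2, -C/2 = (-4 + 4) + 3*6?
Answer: -282613/3036 ≈ -93.087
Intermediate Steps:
C = -36 (C = -2*((-4 + 4) + 3*6) = -2*(0 + 18) = -2*18 = -36)
E(K) = -34 + K (E(K) = (-36 + K) + 2 = -34 + K)
((-131 + 56)*(-179 + 110))/E(-21) + 277/276 = ((-131 + 56)*(-179 + 110))/(-34 - 21) + 277/276 = -75*(-69)/(-55) + 277*(1/276) = 5175*(-1/55) + 277/276 = -1035/11 + 277/276 = -282613/3036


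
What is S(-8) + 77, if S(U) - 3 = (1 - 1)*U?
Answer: 80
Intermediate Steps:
S(U) = 3 (S(U) = 3 + (1 - 1)*U = 3 + 0*U = 3 + 0 = 3)
S(-8) + 77 = 3 + 77 = 80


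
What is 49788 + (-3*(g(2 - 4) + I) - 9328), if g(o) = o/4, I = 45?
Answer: 80653/2 ≈ 40327.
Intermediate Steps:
g(o) = o/4 (g(o) = o*(1/4) = o/4)
49788 + (-3*(g(2 - 4) + I) - 9328) = 49788 + (-3*((2 - 4)/4 + 45) - 9328) = 49788 + (-3*((1/4)*(-2) + 45) - 9328) = 49788 + (-3*(-1/2 + 45) - 9328) = 49788 + (-3*89/2 - 9328) = 49788 + (-267/2 - 9328) = 49788 - 18923/2 = 80653/2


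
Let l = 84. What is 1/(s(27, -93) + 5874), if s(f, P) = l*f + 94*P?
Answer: -1/600 ≈ -0.0016667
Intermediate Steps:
s(f, P) = 84*f + 94*P
1/(s(27, -93) + 5874) = 1/((84*27 + 94*(-93)) + 5874) = 1/((2268 - 8742) + 5874) = 1/(-6474 + 5874) = 1/(-600) = -1/600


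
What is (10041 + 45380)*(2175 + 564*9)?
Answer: 401857671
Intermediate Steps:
(10041 + 45380)*(2175 + 564*9) = 55421*(2175 + 5076) = 55421*7251 = 401857671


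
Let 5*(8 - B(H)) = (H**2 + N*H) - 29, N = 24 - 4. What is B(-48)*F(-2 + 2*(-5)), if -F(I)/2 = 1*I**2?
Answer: 73440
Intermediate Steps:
N = 20
F(I) = -2*I**2
B(H) = 69/5 - 4*H - H**2/5 (B(H) = 8 - ((H**2 + 20*H) - 29)/5 = 8 - (-29 + H**2 + 20*H)/5 = 8 + (29/5 - 4*H - H**2/5) = 69/5 - 4*H - H**2/5)
B(-48)*F(-2 + 2*(-5)) = (69/5 - 4*(-48) - 1/5*(-48)**2)*(-2*(-2 + 2*(-5))**2) = (69/5 + 192 - 1/5*2304)*(-2*(-2 - 10)**2) = (69/5 + 192 - 2304/5)*(-2*(-12)**2) = -(-510)*144 = -255*(-288) = 73440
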